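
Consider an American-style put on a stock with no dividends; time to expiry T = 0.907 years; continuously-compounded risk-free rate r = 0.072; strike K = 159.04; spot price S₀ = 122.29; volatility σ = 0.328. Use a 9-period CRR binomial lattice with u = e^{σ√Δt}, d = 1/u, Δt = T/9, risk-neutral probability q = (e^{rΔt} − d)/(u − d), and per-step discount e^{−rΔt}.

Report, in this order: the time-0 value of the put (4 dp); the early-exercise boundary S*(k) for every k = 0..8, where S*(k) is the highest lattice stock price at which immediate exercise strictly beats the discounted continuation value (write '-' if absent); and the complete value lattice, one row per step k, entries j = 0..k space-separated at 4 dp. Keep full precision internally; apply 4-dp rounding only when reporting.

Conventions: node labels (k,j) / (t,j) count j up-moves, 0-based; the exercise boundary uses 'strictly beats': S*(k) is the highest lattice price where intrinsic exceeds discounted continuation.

Δt=0.10078, u=1.10974, d=0.90111, q=0.50890, disc=e^(-rΔt)=0.99277
k=9 terminal: V=max(K-S,0) → 111.1327 100.0411 86.3816 69.5596 48.8430 23.3300 0.0000 0.0000 0.0000 0.0000
k=8: j=0 S=53.1646 intr=105.8754 cont=104.7256 V=105.8754[EX]; j=1 S=65.4734 intr=93.5666 cont=92.4168 V=93.5666[EX]; j=2 S=80.6319 intr=78.4081 cont=77.2583 V=78.4081[EX]; j=3 S=99.2999 intr=59.7401 cont=58.5903 V=59.7401[EX]; j=4 S=122.2900 intr=36.7500 cont=35.6002 V=36.7500[EX]; j=5 S=150.6028 intr=8.4372 cont=11.3745 V=11.3745[hold]; j=6 S=185.4706 intr=0.0000 cont=0.0000 V=0.0000[hold]; j=7 S=228.4111 intr=0.0000 cont=0.0000 V=0.0000[hold]; j=8 S=281.2932 intr=0.0000 cont=0.0000 V=0.0000[hold]  S*(8)=122.2900
k=7: j=0 S=58.9989 intr=100.0411 cont=98.8913 V=100.0411[EX]; j=1 S=72.6584 intr=86.3816 cont=85.2318 V=86.3816[EX]; j=2 S=89.4804 intr=69.5596 cont=68.4098 V=69.5596[EX]; j=3 S=110.1970 intr=48.8430 cont=47.6931 V=48.8430[EX]; j=4 S=135.7100 intr=23.3300 cont=23.6641 V=23.6641[hold]; j=5 S=167.1299 intr=0.0000 cont=5.5457 V=5.5457[hold]; j=6 S=205.8241 intr=0.0000 cont=0.0000 V=0.0000[hold]; j=7 S=253.4768 intr=0.0000 cont=0.0000 V=0.0000[hold]  S*(7)=110.1970
k=6: j=0 S=65.4734 intr=93.5666 cont=92.4168 V=93.5666[EX]; j=1 S=80.6319 intr=78.4081 cont=77.2583 V=78.4081[EX]; j=2 S=99.2999 intr=59.7401 cont=58.5903 V=59.7401[EX]; j=3 S=122.2900 intr=36.7500 cont=35.7690 V=36.7500[EX]; j=4 S=150.6028 intr=8.4372 cont=14.3393 V=14.3393[hold]; j=5 S=185.4706 intr=0.0000 cont=2.7038 V=2.7038[hold]; j=6 S=228.4111 intr=0.0000 cont=0.0000 V=0.0000[hold]  S*(6)=122.2900
k=5: j=0 S=72.6584 intr=86.3816 cont=85.2318 V=86.3816[EX]; j=1 S=89.4804 intr=69.5596 cont=68.4098 V=69.5596[EX]; j=2 S=110.1970 intr=48.8430 cont=47.6931 V=48.8430[EX]; j=3 S=135.7100 intr=23.3300 cont=25.1620 V=25.1620[hold]; j=4 S=167.1299 intr=0.0000 cont=8.3571 V=8.3571[hold]; j=5 S=205.8241 intr=0.0000 cont=1.3182 V=1.3182[hold]  S*(5)=110.1970
k=4: j=0 S=80.6319 intr=78.4081 cont=77.2583 V=78.4081[EX]; j=1 S=99.2999 intr=59.7401 cont=58.5903 V=59.7401[EX]; j=2 S=122.2900 intr=36.7500 cont=36.5257 V=36.7500[EX]; j=3 S=150.6028 intr=8.4372 cont=16.4899 V=16.4899[hold]; j=4 S=185.4706 intr=0.0000 cont=4.7405 V=4.7405[hold]  S*(4)=122.2900
k=3: j=0 S=89.4804 intr=69.5596 cont=68.4098 V=69.5596[EX]; j=1 S=110.1970 intr=48.8430 cont=47.6931 V=48.8430[EX]; j=2 S=135.7100 intr=23.3300 cont=26.2485 V=26.2485[hold]; j=3 S=167.1299 intr=0.0000 cont=10.4347 V=10.4347[hold]  S*(3)=110.1970
k=2: j=0 S=99.2999 intr=59.7401 cont=58.5903 V=59.7401[EX]; j=1 S=122.2900 intr=36.7500 cont=37.0747 V=37.0747[hold]; j=2 S=150.6028 intr=8.4372 cont=18.0693 V=18.0693[hold]  S*(2)=99.2999
k=1: j=0 S=110.1970 intr=48.8430 cont=47.8572 V=48.8430[EX]; j=1 S=135.7100 intr=23.3300 cont=27.2048 V=27.2048[hold]  S*(1)=110.1970
k=0: j=0 S=122.2900 intr=36.7500 cont=37.5578 V=37.5578[hold]  S*(0)=-

price = 37.5578
boundary = - 110.1970 99.2999 110.1970 122.2900 110.1970 122.2900 110.1970 122.2900
tree:
37.5578
48.8430 27.2048
59.7401 37.0747 18.0693
69.5596 48.8430 26.2485 10.4347
78.4081 59.7401 36.7500 16.4899 4.7405
86.3816 69.5596 48.8430 25.1620 8.3571 1.3182
93.5666 78.4081 59.7401 36.7500 14.3393 2.7038 0.0000
100.0411 86.3816 69.5596 48.8430 23.6641 5.5457 0.0000 0.0000
105.8754 93.5666 78.4081 59.7401 36.7500 11.3745 0.0000 0.0000 0.0000
111.1327 100.0411 86.3816 69.5596 48.8430 23.3300 0.0000 0.0000 0.0000 0.0000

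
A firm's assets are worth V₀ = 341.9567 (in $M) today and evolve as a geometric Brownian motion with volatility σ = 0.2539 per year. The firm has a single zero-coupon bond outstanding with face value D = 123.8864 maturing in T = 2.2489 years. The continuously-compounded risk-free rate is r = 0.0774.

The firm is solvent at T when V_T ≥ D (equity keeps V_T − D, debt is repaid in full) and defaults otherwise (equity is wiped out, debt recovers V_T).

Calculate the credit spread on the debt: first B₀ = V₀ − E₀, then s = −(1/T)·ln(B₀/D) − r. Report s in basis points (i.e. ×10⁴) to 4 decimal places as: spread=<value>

spread=0.7406

With assets at 341.9567 and a single debt payment of 123.8864 at 2.2489 years:
d₁ = [ln(V₀/D) + (r + σ²/2)T] / (σ√T)
   = [ln(341.9567/123.8864) + (0.0774 + 0.5·0.2539²)·2.2489] / (0.2539·√2.2489)
   = [1.015319 + 0.246553] / 0.380757 = 3.314114
d₂ = d₁ − σ√T = 3.314114 − 0.380757 = 2.933357
N(d₁) = 0.999540,  N(d₂) = 0.998323,  e^(−rT) = 0.840242
E₀ = V₀·N(d₁) − D·e^(−rT)·N(d₂)
   = 341.9567·0.999540 − 123.8864·0.840242·0.998323 = 237.879431
B₀ = V₀ − E₀ = 341.9567 − 237.879431 = 104.077269
spread = −(1/T)·ln(B₀/D) − r = −(1/2.2489)·ln(104.077269/123.8864) − 0.0774 = 0.00007406
in basis points: 0.00007406 × 10⁴ = 0.7406 bp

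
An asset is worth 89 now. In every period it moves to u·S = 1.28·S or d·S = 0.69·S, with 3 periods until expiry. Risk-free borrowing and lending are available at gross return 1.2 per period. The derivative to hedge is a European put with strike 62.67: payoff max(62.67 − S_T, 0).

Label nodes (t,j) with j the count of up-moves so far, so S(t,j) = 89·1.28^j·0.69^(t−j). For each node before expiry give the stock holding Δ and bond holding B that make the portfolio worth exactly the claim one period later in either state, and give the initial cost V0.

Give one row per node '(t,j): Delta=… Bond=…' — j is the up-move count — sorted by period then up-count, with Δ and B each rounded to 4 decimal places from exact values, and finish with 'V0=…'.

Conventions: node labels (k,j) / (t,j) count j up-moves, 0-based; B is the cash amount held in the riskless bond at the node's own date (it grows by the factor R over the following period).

(0,0): Delta=-0.0322 Bond=3.1486
(1,0): Delta=-0.2456 Bond=16.8831
(1,1): Delta=-0.0142 Bond=1.7227
(2,0): Delta=-1.0000 Bond=52.2250
(2,1): Delta=-0.1818 Bond=15.2455
(2,2): Delta=0.0000 Bond=0.0000
V0=0.2809

No-arbitrage ⇒ martingale measure with p* = (R−d)/(u−d) = 0.8644.
Payoffs at expiry: V(3,0)=33.4327, V(3,1)=8.4327, V(3,2)=0.0000, V(3,3)=0.0000
(2,0): S=42.3729. Δ = (V_up−V_dn)/(S_up−S_dn) = (8.4327−33.4327)/(54.2373−29.2373) = -1.0000. V = [p*·8.4327 + (1−p*)·33.4327]/1.2 = 9.8521. B = V − Δ·S = 52.2250.
(2,1): S=78.6048. Δ = (V_up−V_dn)/(S_up−S_dn) = (0.0000−8.4327)/(100.6141−54.2373) = -0.1818. V = [p*·0.0000 + (1−p*)·8.4327]/1.2 = 0.9528. B = V − Δ·S = 15.2455.
(2,2): S=145.8176. Δ = (V_up−V_dn)/(S_up−S_dn) = (0.0000−0.0000)/(186.6465−100.6141) = 0.0000. V = [p*·0.0000 + (1−p*)·0.0000]/1.2 = 0.0000. B = V − Δ·S = 0.0000.
(1,0): S=61.4100. Δ = (V_up−V_dn)/(S_up−S_dn) = (0.9528−9.8521)/(78.6048−42.3729) = -0.2456. V = [p*·0.9528 + (1−p*)·9.8521]/1.2 = 1.7996. B = V − Δ·S = 16.8831.
(1,1): S=113.9200. Δ = (V_up−V_dn)/(S_up−S_dn) = (0.0000−0.9528)/(145.8176−78.6048) = -0.0142. V = [p*·0.0000 + (1−p*)·0.9528]/1.2 = 0.1077. B = V − Δ·S = 1.7227.
(0,0): S=89.0000. Δ = (V_up−V_dn)/(S_up−S_dn) = (0.1077−1.7996)/(113.9200−61.4100) = -0.0322. V = [p*·0.1077 + (1−p*)·1.7996]/1.2 = 0.2809. B = V − Δ·S = 3.1486.
Verification: the root portfolio costs Δ(0,0)·S0 + B(0,0) = 0.2809, matching V0.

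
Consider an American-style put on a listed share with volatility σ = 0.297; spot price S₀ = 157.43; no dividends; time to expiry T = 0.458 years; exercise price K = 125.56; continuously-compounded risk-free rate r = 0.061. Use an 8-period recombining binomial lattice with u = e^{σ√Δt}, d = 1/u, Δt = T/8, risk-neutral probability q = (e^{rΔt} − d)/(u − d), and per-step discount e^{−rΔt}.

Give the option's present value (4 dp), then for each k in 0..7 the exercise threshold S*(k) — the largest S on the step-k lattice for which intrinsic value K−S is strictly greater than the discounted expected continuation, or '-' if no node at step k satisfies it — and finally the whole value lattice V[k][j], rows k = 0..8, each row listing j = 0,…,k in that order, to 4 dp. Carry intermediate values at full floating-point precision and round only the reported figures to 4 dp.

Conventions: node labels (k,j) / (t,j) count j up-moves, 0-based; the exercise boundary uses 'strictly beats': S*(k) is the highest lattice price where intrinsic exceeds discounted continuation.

params: Δt=0.05725 u=1.07365 d=0.93140 q=0.50684 e^(-rΔt)=0.99651
t_8 payoffs: 36.3961 22.7788 7.0819 0.0000 0.0000 0.0000 0.0000 0.0000 0.0000
t_7: node(7,0) S=95.7307 payoff=29.8293 vs cont=29.3916 → 29.8293 [stop]  node(7,1) S=110.3509 payoff=15.2091 vs cont=14.7714 → 15.2091 [stop]  node(7,2) S=127.2039 payoff=0.0000 vs cont=3.4803 → 3.4803 [wait]  node(7,3) S=146.6308 payoff=0.0000 vs cont=0.0000 → 0.0000 [wait]  node(7,4) S=169.0246 payoff=0.0000 vs cont=0.0000 → 0.0000 [wait]  node(7,5) S=194.8383 payoff=0.0000 vs cont=0.0000 → 0.0000 [wait]  node(7,6) S=224.5945 payoff=0.0000 vs cont=0.0000 → 0.0000 [wait]  node(7,7) S=258.8950 payoff=0.0000 vs cont=0.0000 → 0.0000 [wait]  ⇒ S*(7)=110.3509
t_6: node(6,0) S=102.7812 payoff=22.7788 vs cont=22.3411 → 22.7788 [stop]  node(6,1) S=118.4781 payoff=7.0819 vs cont=9.2322 → 9.2322 [wait]  node(6,2) S=136.5724 payoff=0.0000 vs cont=1.7104 → 1.7104 [wait]  node(6,3) S=157.4300 payoff=0.0000 vs cont=0.0000 → 0.0000 [wait]  node(6,4) S=181.4730 payoff=0.0000 vs cont=0.0000 → 0.0000 [wait]  node(6,5) S=209.1880 payoff=0.0000 vs cont=0.0000 → 0.0000 [wait]  node(6,6) S=241.1356 payoff=0.0000 vs cont=0.0000 → 0.0000 [wait]  ⇒ S*(6)=102.7812
t_5: node(5,0) S=110.3509 payoff=15.2091 vs cont=15.8575 → 15.8575 [wait]  node(5,1) S=127.2039 payoff=0.0000 vs cont=5.4010 → 5.4010 [wait]  node(5,2) S=146.6308 payoff=0.0000 vs cont=0.8406 → 0.8406 [wait]  node(5,3) S=169.0246 payoff=0.0000 vs cont=0.0000 → 0.0000 [wait]  node(5,4) S=194.8383 payoff=0.0000 vs cont=0.0000 → 0.0000 [wait]  node(5,5) S=224.5945 payoff=0.0000 vs cont=0.0000 → 0.0000 [wait]  ⇒ S*(5)=-
t_4: node(4,0) S=118.4781 payoff=7.0819 vs cont=10.5210 → 10.5210 [wait]  node(4,1) S=136.5724 payoff=0.0000 vs cont=3.0788 → 3.0788 [wait]  node(4,2) S=157.4300 payoff=0.0000 vs cont=0.4131 → 0.4131 [wait]  node(4,3) S=181.4730 payoff=0.0000 vs cont=0.0000 → 0.0000 [wait]  node(4,4) S=209.1880 payoff=0.0000 vs cont=0.0000 → 0.0000 [wait]  ⇒ S*(4)=-
t_3: node(3,0) S=127.2039 payoff=0.0000 vs cont=6.7255 → 6.7255 [wait]  node(3,1) S=146.6308 payoff=0.0000 vs cont=1.7217 → 1.7217 [wait]  node(3,2) S=169.0246 payoff=0.0000 vs cont=0.2030 → 0.2030 [wait]  node(3,3) S=194.8383 payoff=0.0000 vs cont=0.0000 → 0.0000 [wait]  ⇒ S*(3)=-
t_2: node(2,0) S=136.5724 payoff=0.0000 vs cont=4.1748 → 4.1748 [wait]  node(2,1) S=157.4300 payoff=0.0000 vs cont=0.9487 → 0.9487 [wait]  node(2,2) S=181.4730 payoff=0.0000 vs cont=0.0998 → 0.0998 [wait]  ⇒ S*(2)=-
t_1: node(1,0) S=146.6308 payoff=0.0000 vs cont=2.5308 → 2.5308 [wait]  node(1,1) S=169.0246 payoff=0.0000 vs cont=0.5166 → 0.5166 [wait]  ⇒ S*(1)=-
t_0: node(0,0) S=157.4300 payoff=0.0000 vs cont=1.5047 → 1.5047 [wait]  ⇒ S*(0)=-

price = 1.5047
boundary = - - - - - - 102.7812 110.3509
tree:
1.5047
2.5308 0.5166
4.1748 0.9487 0.0998
6.7255 1.7217 0.2030 0.0000
10.5210 3.0788 0.4131 0.0000 0.0000
15.8575 5.4010 0.8406 0.0000 0.0000 0.0000
22.7788 9.2322 1.7104 0.0000 0.0000 0.0000 0.0000
29.8293 15.2091 3.4803 0.0000 0.0000 0.0000 0.0000 0.0000
36.3961 22.7788 7.0819 0.0000 0.0000 0.0000 0.0000 0.0000 0.0000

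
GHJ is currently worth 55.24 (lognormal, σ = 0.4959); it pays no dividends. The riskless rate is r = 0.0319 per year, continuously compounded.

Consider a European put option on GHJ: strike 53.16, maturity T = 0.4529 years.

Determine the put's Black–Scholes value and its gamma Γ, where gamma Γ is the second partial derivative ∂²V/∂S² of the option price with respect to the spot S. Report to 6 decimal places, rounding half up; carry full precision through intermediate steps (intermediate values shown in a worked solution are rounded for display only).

σ√T = 0.4959·√0.4529 = 0.333730
d₁ = (ln(S/K) + (r+σ²/2)T) / (σ√T) = (ln(55.24/53.16) + (0.0319+0.4959²/2)·0.4529) / 0.333730 = (0.038381 + 0.070135) / 0.333730 = 0.325162
d₂ = d₁ − σ√T = 0.325162 − 0.333730 = -0.008568
e^{−rT} = 0.985656
N(−d₁) = 0.372529,  N(−d₂) = 0.503418
Put price V = K·e^{−rT}·N(−d₂) − S·N(−d₁) = 26.377837 − 20.578506 = 5.799331
φ(d₁) = (1/√(2π))·e^{−d₁²/2} = 0.378400
Γ = φ(d₁) / (S·σ·√T) = 0.020526

price = 5.799331
Γ = 0.020526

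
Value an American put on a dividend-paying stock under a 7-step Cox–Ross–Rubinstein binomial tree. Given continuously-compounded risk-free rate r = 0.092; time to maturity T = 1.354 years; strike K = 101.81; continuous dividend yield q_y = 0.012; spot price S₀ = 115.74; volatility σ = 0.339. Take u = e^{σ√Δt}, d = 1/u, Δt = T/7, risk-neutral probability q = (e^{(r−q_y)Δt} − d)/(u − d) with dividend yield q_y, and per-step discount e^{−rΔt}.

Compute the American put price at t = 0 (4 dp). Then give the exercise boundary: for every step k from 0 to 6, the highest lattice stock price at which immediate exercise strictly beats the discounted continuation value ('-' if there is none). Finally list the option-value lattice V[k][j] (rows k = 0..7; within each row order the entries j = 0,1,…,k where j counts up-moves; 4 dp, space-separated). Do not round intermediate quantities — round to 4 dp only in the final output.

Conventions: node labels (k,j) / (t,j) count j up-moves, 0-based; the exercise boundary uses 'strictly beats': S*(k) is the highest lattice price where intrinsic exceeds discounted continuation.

Δt=0.19343, u=1.16078, d=0.86149, q=0.51490, disc=e^(-rΔt)=0.98236
k=7 terminal: V=max(K-S,0) → 61.0505 46.8901 27.8100 2.1014 0.0000 0.0000 0.0000 0.0000
k=6: j=0 S=47.3129 intr=54.4971 cont=52.8111 V=54.4971[EX]; j=1 S=63.7501 intr=38.0599 cont=36.4120 V=38.0599[EX]; j=2 S=85.8978 intr=15.9122 cont=14.3156 V=15.9122[EX]; j=3 S=115.7400 intr=0.0000 cont=1.0014 V=1.0014[hold]; j=4 S=155.9498 intr=0.0000 cont=0.0000 V=0.0000[hold]; j=5 S=210.1291 intr=0.0000 cont=0.0000 V=0.0000[hold]; j=6 S=283.1311 intr=0.0000 cont=0.0000 V=0.0000[hold]  S*(6)=85.8978
k=5: j=0 S=54.9199 intr=46.8901 cont=45.2217 V=46.8901[EX]; j=1 S=74.0000 intr=27.8100 cont=26.1859 V=27.8100[EX]; j=2 S=99.7086 intr=2.1014 cont=8.0894 V=8.0894[hold]; j=3 S=134.3489 intr=0.0000 cont=0.4772 V=0.4772[hold]; j=4 S=181.0237 intr=0.0000 cont=0.0000 V=0.0000[hold]; j=5 S=243.9141 intr=0.0000 cont=0.0000 V=0.0000[hold]  S*(5)=74.0000
k=4: j=0 S=63.7501 intr=38.0599 cont=36.4120 V=38.0599[EX]; j=1 S=85.8978 intr=15.9122 cont=17.3445 V=17.3445[hold]; j=2 S=115.7400 intr=0.0000 cont=4.0963 V=4.0963[hold]; j=3 S=155.9498 intr=0.0000 cont=0.2274 V=0.2274[hold]; j=4 S=210.1291 intr=0.0000 cont=0.0000 V=0.0000[hold]  S*(4)=63.7501
k=3: j=0 S=74.0000 intr=27.8100 cont=26.9104 V=27.8100[EX]; j=1 S=99.7086 intr=2.1014 cont=10.3374 V=10.3374[hold]; j=2 S=134.3489 intr=0.0000 cont=2.0671 V=2.0671[hold]; j=3 S=181.0237 intr=0.0000 cont=0.1084 V=0.1084[hold]  S*(3)=74.0000
k=2: j=0 S=85.8978 intr=15.9122 cont=18.4815 V=18.4815[hold]; j=1 S=115.7400 intr=0.0000 cont=5.9718 V=5.9718[hold]; j=2 S=155.9498 intr=0.0000 cont=1.0399 V=1.0399[hold]  S*(2)=-
k=1: j=0 S=99.7086 intr=2.1014 cont=11.8279 V=11.8279[hold]; j=1 S=134.3489 intr=0.0000 cont=3.3718 V=3.3718[hold]  S*(1)=-
k=0: j=0 S=115.7400 intr=0.0000 cont=7.3420 V=7.3420[hold]  S*(0)=-

price = 7.3420
boundary = - - - 74.0000 63.7501 74.0000 85.8978
tree:
7.3420
11.8279 3.3718
18.4815 5.9718 1.0399
27.8100 10.3374 2.0671 0.1084
38.0599 17.3445 4.0963 0.2274 0.0000
46.8901 27.8100 8.0894 0.4772 0.0000 0.0000
54.4971 38.0599 15.9122 1.0014 0.0000 0.0000 0.0000
61.0505 46.8901 27.8100 2.1014 0.0000 0.0000 0.0000 0.0000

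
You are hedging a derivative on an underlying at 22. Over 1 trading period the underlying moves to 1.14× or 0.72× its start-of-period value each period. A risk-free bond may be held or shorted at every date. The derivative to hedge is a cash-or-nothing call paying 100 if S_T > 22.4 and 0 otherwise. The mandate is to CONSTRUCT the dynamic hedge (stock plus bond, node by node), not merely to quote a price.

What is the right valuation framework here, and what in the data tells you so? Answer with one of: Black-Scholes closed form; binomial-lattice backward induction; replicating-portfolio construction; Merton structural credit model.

Key observation: since the answer must list Δ and B at each node of the 1.14/0.72 lattice on 22, the replicating-portfolio method — solving the two-state system at every node — is the one that applies.

framework: replicating-portfolio construction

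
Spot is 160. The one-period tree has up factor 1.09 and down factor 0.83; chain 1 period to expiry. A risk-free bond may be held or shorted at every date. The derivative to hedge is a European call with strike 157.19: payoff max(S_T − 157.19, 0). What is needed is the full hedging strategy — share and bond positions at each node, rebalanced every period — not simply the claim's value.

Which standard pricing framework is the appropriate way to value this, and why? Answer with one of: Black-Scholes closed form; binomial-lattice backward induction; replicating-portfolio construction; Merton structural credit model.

Key observation: what is demanded is not a single number but the (Δ, B) position at each node of the 1.09/0.83 tree starting at 160; constructing those positions is the replicating-portfolio method.

framework: replicating-portfolio construction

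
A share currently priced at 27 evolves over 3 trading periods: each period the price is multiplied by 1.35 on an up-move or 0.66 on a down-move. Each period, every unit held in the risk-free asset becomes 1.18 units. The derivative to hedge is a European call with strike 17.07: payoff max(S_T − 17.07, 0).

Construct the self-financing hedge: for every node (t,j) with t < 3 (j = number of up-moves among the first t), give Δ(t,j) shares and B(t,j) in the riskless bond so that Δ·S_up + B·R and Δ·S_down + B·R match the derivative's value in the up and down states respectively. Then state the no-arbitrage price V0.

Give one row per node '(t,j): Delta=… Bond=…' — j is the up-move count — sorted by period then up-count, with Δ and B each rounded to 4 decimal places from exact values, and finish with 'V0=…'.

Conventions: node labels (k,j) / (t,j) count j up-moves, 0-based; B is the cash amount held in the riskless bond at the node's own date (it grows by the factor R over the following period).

Since d<R<u, set p* = (R−d)/(u−d) = 0.7536; price each node as the discounted p*-expectation of its children.
At maturity the claim pays: V(3,0)=0.0000, V(3,1)=0.0000, V(3,2)=15.4070, V(3,3)=49.3601
  t=2,j=0: stock 11.7612 → up 15.8776 (V=0.0000), down 7.7624 (V=0.0000). Price 0.0000; hedge Δ=0.0000, bond B=0.0000.
  t=2,j=1: stock 24.0570 → up 32.4770 (V=15.4070), down 15.8776 (V=0.0000). Price 9.8399; hedge Δ=0.9282, bond B=-12.4891.
  t=2,j=2: stock 49.2075 → up 66.4301 (V=49.3601), down 32.4770 (V=15.4070). Price 34.7414; hedge Δ=1.0000, bond B=-14.4661.
  t=1,j=0: stock 17.8200 → up 24.0570 (V=9.8399), down 11.7612 (V=0.0000). Price 6.2844; hedge Δ=0.8003, bond B=-7.9763.
  t=1,j=1: stock 36.4500 → up 49.2075 (V=34.7414), down 24.0570 (V=9.8399). Price 24.2426; hedge Δ=0.9901, bond B=-11.8466.
  t=0,j=0: stock 27.0000 → up 36.4500 (V=24.2426), down 17.8200 (V=6.2844). Price 16.7950; hedge Δ=0.9639, bond B=-9.2314.
Verification: the root portfolio costs Δ(0,0)·S0 + B(0,0) = 16.7950, matching V0.

(0,0): Delta=0.9639 Bond=-9.2314
(1,0): Delta=0.8003 Bond=-7.9763
(1,1): Delta=0.9901 Bond=-11.8466
(2,0): Delta=0.0000 Bond=0.0000
(2,1): Delta=0.9282 Bond=-12.4891
(2,2): Delta=1.0000 Bond=-14.4661
V0=16.7950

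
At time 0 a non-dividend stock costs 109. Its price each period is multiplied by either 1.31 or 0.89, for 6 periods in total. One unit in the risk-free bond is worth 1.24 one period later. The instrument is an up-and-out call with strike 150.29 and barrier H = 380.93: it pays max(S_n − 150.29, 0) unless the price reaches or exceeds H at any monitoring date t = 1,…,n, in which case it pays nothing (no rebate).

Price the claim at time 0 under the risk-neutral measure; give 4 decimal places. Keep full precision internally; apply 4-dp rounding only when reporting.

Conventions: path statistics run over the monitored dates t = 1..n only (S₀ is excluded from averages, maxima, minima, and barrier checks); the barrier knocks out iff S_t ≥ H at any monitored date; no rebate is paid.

price = 26.7119

Set p* = 0.8333 (from d < R < u); the path-dependent value is the discounted p*-expectation over all price paths.
Enumerate all 2^6 = 64 price paths (U = up ×1.31, D = down ×0.89); each path with k up-moves has probability p*^k·(1−p*)^(6−k).
DDDDDD: M=97.0100, payoff=0.0000, prob=0.000021
UDDDDD: M=142.7900, payoff=0.0000, prob=0.000107
DUDDDD: M=127.0831, payoff=0.0000, prob=0.000107
UUDDDD: M=187.0549, payoff=0.0000, prob=0.000536
DDUDDD: M=113.1040, payoff=0.0000, prob=0.000107
UDUDDD: M=166.4789, payoff=0.0000, prob=0.000536
DUUDDD: M=166.4789, payoff=0.0000, prob=0.000536
UUUDDD: M=245.0419, payoff=22.4570, prob=0.002679
DDDUDD: M=100.6625, payoff=0.0000, prob=0.000107
UDDUDD: M=148.1662, payoff=0.0000, prob=0.000536
DUDUDD: M=148.1662, payoff=0.0000, prob=0.000536
UUDUDD: M=218.0873, payoff=22.4570, prob=0.002679
DDUUDD: M=148.1662, payoff=0.0000, prob=0.000536
UDUUDD: M=218.0873, payoff=22.4570, prob=0.002679
DUUUDD: M=218.0873, payoff=22.4570, prob=0.002679
UUUUDD: M=321.0049, payoff=103.9780, prob=0.013396
DDDDUD: M=97.0100, payoff=0.0000, prob=0.000107
UDDDUD: M=142.7900, payoff=0.0000, prob=0.000536
DUDDUD: M=131.8679, payoff=0.0000, prob=0.000536
UUDDUD: M=194.0977, payoff=22.4570, prob=0.002679
DDUDUD: M=131.8679, payoff=0.0000, prob=0.000536
UDUDUD: M=194.0977, payoff=22.4570, prob=0.002679
DUUDUD: M=194.0977, payoff=22.4570, prob=0.002679
UUUDUD: M=285.6944, payoff=103.9780, prob=0.013396
DDDUUD: M=131.8679, payoff=0.0000, prob=0.000536
UDDUUD: M=194.0977, payoff=22.4570, prob=0.002679
DUDUUD: M=194.0977, payoff=22.4570, prob=0.002679
UUDUUD: M=285.6944, payoff=103.9780, prob=0.013396
DDUUUD: M=194.0977, payoff=22.4570, prob=0.002679
UDUUUD: M=285.6944, payoff=103.9780, prob=0.013396
DUUUUD: M=285.6944, payoff=103.9780, prob=0.013396
UUUUUD: M=420.5164, payoff=0.0000, prob=0.066980
DDDDDU: M=97.0100, payoff=0.0000, prob=0.000107
UDDDDU: M=142.7900, payoff=0.0000, prob=0.000536
DUDDDU: M=127.0831, payoff=0.0000, prob=0.000536
UUDDDU: M=187.0549, payoff=22.4570, prob=0.002679
DDUDDU: M=117.3624, payoff=0.0000, prob=0.000536
UDUDDU: M=172.7470, payoff=22.4570, prob=0.002679
DUUDDU: M=172.7470, payoff=22.4570, prob=0.002679
UUUDDU: M=254.2680, payoff=103.9780, prob=0.013396
DDDUDU: M=117.3624, payoff=0.0000, prob=0.000536
UDDUDU: M=172.7470, payoff=22.4570, prob=0.002679
DUDUDU: M=172.7470, payoff=22.4570, prob=0.002679
UUDUDU: M=254.2680, payoff=103.9780, prob=0.013396
DDUUDU: M=172.7470, payoff=22.4570, prob=0.002679
UDUUDU: M=254.2680, payoff=103.9780, prob=0.013396
DUUUDU: M=254.2680, payoff=103.9780, prob=0.013396
UUUUDU: M=374.2596, payoff=223.9696, prob=0.066980
DDDDUU: M=117.3624, payoff=0.0000, prob=0.000536
UDDDUU: M=172.7470, payoff=22.4570, prob=0.002679
DUDDUU: M=172.7470, payoff=22.4570, prob=0.002679
UUDDUU: M=254.2680, payoff=103.9780, prob=0.013396
DDUDUU: M=172.7470, payoff=22.4570, prob=0.002679
UDUDUU: M=254.2680, payoff=103.9780, prob=0.013396
DUUDUU: M=254.2680, payoff=103.9780, prob=0.013396
UUUDUU: M=374.2596, payoff=223.9696, prob=0.066980
DDDUUU: M=172.7470, payoff=22.4570, prob=0.002679
UDDUUU: M=254.2680, payoff=103.9780, prob=0.013396
DUDUUU: M=254.2680, payoff=103.9780, prob=0.013396
UUDUUU: M=374.2596, payoff=223.9696, prob=0.066980
DDUUUU: M=254.2680, payoff=103.9780, prob=0.013396
UDUUUU: M=374.2596, payoff=223.9696, prob=0.066980
DUUUUU: M=374.2596, payoff=223.9696, prob=0.066980
UUUUUU: M=550.8765, payoff=0.0000, prob=0.334898
Price = Σ prob·payoff / R^6 = 97.103513 / 3.635215 = 26.7119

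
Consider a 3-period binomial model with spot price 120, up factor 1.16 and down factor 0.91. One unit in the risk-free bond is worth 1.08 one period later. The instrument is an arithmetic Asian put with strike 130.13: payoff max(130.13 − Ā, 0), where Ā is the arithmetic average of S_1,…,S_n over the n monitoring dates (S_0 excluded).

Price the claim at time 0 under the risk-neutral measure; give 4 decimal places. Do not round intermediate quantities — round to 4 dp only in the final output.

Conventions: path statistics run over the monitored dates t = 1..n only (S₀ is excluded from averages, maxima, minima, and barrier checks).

Risk-neutral up-probability p* = (R−d)/(u−d) = (1.08−0.91)/(1.16−0.91) = 0.6800; the claim prices as the p*-weighted sum of path payoffs discounted by R^3.
Enumerate all 2^3 = 8 price paths (U = up ×1.16, D = down ×0.91); each path with k up-moves has probability p*^k·(1−p*)^(3−k).
DDD: Ā=99.6668, payoff=30.4632, prob=0.032768
UDD: Ā=127.0478, payoff=3.0822, prob=0.069632
DUD: Ā=117.0478, payoff=13.0822, prob=0.069632
UUD: Ā=149.2038, payoff=0.0000, prob=0.147968
DDU: Ā=107.9478, payoff=22.1822, prob=0.069632
UDU: Ā=137.6038, payoff=0.0000, prob=0.147968
DUU: Ā=127.6038, payoff=2.5262, prob=0.147968
UUU: Ā=162.6598, payoff=0.0000, prob=0.314432
Price = Σ prob·payoff / R^3 = 4.042150 / 1.259712 = 3.2088

price = 3.2088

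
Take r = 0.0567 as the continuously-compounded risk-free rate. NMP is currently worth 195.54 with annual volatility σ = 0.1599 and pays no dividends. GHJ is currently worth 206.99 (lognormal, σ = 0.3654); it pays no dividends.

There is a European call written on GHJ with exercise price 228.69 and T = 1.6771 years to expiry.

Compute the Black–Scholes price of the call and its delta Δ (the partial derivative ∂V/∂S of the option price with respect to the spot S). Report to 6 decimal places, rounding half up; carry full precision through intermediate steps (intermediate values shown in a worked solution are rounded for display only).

price = 38.327651
Δ = 0.589737

σ√T = 0.3654·√1.6771 = 0.473204
d₁ = (ln(S/K) + (r+σ²/2)T) / (σ√T) = (ln(206.99/228.69) + (0.0567+0.3654²/2)·1.6771) / 0.473204 = (-0.099697 + 0.207052) / 0.473204 = 0.226870
d₂ = d₁ − σ√T = 0.226870 − 0.473204 = -0.246334
e^{−rT} = 0.909290
N(d₁) = 0.589737,  N(d₂) = 0.402712
Call price V = S·N(d₁) − K·e^{−rT}·N(d₂) = 122.069748 − 83.742097 = 38.327651
Δ = N(d₁) = 0.589737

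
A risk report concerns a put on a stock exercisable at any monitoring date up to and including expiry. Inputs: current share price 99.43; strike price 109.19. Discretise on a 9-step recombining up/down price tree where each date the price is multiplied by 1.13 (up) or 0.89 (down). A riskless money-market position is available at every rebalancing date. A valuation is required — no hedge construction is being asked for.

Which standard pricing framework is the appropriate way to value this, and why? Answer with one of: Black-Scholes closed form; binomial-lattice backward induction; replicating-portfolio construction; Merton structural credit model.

framework: binomial-lattice backward induction

Key observation: with exercise allowed before expiry on a discrete up/down model (9 steps from spot 99.43), the strike-109.19 put's value must be rolled back through the tree testing early exercise at each node.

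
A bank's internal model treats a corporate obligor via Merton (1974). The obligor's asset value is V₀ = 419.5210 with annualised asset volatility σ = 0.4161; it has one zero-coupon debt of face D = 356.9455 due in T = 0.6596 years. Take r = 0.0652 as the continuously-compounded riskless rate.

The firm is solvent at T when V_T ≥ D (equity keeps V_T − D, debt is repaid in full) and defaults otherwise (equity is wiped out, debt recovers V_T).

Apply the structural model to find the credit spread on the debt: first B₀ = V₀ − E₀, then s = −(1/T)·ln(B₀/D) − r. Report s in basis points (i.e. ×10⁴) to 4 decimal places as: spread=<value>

spread=972.3338

Work the structural quantities from V₀ = 419.5210 against face 356.9455:
d₁ = [ln(V₀/D) + (r + σ²/2)T] / (σ√T)
   = [ln(419.5210/356.9455) + (0.0652 + 0.5·0.4161²)·0.6596] / (0.4161·√0.6596)
   = [0.161530 + 0.100107] / 0.337939 = 0.774216
d₂ = d₁ − σ√T = 0.774216 − 0.337939 = 0.436277
N(d₁) = 0.780599,  N(d₂) = 0.668682,  e^(−rT) = 0.957906
E₀ = V₀·N(d₁) − D·e^(−rT)·N(d₂)
   = 419.5210·0.780599 − 356.9455·0.957906·0.668682 = 98.841542
B₀ = V₀ − E₀ = 419.5210 − 98.841542 = 320.679458
spread = −(1/T)·ln(B₀/D) − r = −(1/0.6596)·ln(320.679458/356.9455) − 0.0652 = 0.09723338
in basis points: 0.09723338 × 10⁴ = 972.3338 bp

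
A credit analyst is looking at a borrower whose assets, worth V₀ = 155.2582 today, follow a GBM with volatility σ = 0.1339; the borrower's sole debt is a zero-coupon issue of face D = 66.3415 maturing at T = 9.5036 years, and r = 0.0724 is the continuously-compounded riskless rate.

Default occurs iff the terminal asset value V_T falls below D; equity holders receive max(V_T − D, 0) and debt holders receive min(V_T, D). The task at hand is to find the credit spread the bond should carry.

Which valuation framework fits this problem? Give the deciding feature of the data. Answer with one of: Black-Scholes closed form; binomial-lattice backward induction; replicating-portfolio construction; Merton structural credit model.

framework: Merton structural credit model

Key observation: the question is about default risk generated by asset-value dynamics against a debt face of 66.3415 — the structural framework prices exactly that.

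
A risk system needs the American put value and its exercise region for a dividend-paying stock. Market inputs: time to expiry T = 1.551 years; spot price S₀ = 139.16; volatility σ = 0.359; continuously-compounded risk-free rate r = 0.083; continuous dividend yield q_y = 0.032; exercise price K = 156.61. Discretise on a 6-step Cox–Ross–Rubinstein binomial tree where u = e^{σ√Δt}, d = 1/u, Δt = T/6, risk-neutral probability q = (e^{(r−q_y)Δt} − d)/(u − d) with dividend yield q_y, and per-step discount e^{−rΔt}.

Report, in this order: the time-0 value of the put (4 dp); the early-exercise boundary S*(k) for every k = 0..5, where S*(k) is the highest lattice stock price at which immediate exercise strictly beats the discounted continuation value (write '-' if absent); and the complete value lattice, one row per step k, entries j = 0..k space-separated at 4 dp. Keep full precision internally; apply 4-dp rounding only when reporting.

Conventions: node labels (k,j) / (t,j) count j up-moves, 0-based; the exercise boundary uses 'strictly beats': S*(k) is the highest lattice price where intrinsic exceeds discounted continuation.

Δt=0.25850, u=1.20025, d=0.83316, q=0.49065, disc=e^(-rΔt)=0.97877
k=6 terminal: V=max(K-S,0) → 110.0627 89.5545 60.0106 17.4500 0.0000 0.0000 0.0000
k=5: j=0 S=55.8681 intr=100.7419 cont=97.8777 V=100.7419[EX]; j=1 S=80.4830 intr=76.1270 cont=73.4656 V=76.1270[EX]; j=2 S=115.9430 intr=40.6670 cont=38.2978 V=40.6670[EX]; j=3 S=167.0261 intr=0.0000 cont=8.6995 V=8.6995[hold]; j=4 S=240.6160 intr=0.0000 cont=0.0000 V=0.0000[hold]; j=5 S=346.6287 intr=0.0000 cont=0.0000 V=0.0000[hold]  S*(5)=115.9430
k=4: j=0 S=67.0555 intr=89.5545 cont=86.7826 V=89.5545[EX]; j=1 S=96.5994 intr=60.0106 cont=57.4820 V=60.0106[EX]; j=2 S=139.1600 intr=17.4500 cont=24.4520 V=24.4520[hold]; j=3 S=200.4724 intr=0.0000 cont=4.3371 V=4.3371[hold]; j=4 S=288.7982 intr=0.0000 cont=0.0000 V=0.0000[hold]  S*(4)=96.5994
k=3: j=0 S=80.4830 intr=76.1270 cont=73.4656 V=76.1270[EX]; j=1 S=115.9430 intr=40.6670 cont=41.6604 V=41.6604[hold]; j=2 S=167.0261 intr=0.0000 cont=14.2731 V=14.2731[hold]; j=3 S=240.6160 intr=0.0000 cont=2.1622 V=2.1622[hold]  S*(3)=80.4830
k=2: j=0 S=96.5994 intr=60.0106 cont=57.9591 V=60.0106[EX]; j=1 S=139.1600 intr=17.4500 cont=27.6238 V=27.6238[hold]; j=2 S=200.4724 intr=0.0000 cont=8.1541 V=8.1541[hold]  S*(2)=96.5994
k=1: j=0 S=115.9430 intr=40.6670 cont=43.1836 V=43.1836[hold]; j=1 S=167.0261 intr=0.0000 cont=17.6875 V=17.6875[hold]  S*(1)=-
k=0: j=0 S=139.1600 intr=17.4500 cont=30.0229 V=30.0229[hold]  S*(0)=-

price = 30.0229
boundary = - - 96.5994 80.4830 96.5994 115.9430
tree:
30.0229
43.1836 17.6875
60.0106 27.6238 8.1541
76.1270 41.6604 14.2731 2.1622
89.5545 60.0106 24.4520 4.3371 0.0000
100.7419 76.1270 40.6670 8.6995 0.0000 0.0000
110.0627 89.5545 60.0106 17.4500 0.0000 0.0000 0.0000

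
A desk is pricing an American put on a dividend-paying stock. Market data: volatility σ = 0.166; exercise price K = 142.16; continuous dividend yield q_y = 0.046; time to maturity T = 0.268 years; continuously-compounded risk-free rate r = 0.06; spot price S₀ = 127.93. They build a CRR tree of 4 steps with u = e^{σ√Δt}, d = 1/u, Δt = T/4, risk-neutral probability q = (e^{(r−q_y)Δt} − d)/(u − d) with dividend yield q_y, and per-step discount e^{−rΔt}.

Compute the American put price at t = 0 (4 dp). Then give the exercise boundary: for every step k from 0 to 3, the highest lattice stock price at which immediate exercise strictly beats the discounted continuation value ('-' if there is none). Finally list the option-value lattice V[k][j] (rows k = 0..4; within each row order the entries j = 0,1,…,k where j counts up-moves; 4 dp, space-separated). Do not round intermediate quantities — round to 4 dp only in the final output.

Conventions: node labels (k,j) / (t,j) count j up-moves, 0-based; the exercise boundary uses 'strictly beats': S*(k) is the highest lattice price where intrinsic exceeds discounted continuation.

price = 14.5248
boundary = - 122.5495 127.9300 133.5467
tree:
14.5248
19.6105 9.5598
24.7647 14.2300 4.9698
29.7021 19.6105 8.6133 1.3690
34.4318 24.7647 14.2300 2.7500 0.0000

params: Δt=0.06700 u=1.04390 d=0.95794 q=0.50018 e^(-rΔt)=0.99599
t_4 payoffs: 34.4318 24.7647 14.2300 2.7500 0.0000
t_3: node(3,0) S=112.4579 payoff=29.7021 vs cont=29.4778 → 29.7021 [stop]  node(3,1) S=122.5495 payoff=19.6105 vs cont=19.4173 → 19.6105 [stop]  node(3,2) S=133.5467 payoff=8.6133 vs cont=8.4539 → 8.6133 [stop]  node(3,3) S=145.5307 payoff=0.0000 vs cont=1.3690 → 1.3690 [wait]  ⇒ S*(3)=133.5467
t_2: node(2,0) S=117.3953 payoff=24.7647 vs cont=24.5556 → 24.7647 [stop]  node(2,1) S=127.9300 payoff=14.2300 vs cont=14.0533 → 14.2300 [stop]  node(2,2) S=139.4100 payoff=2.7500 vs cont=4.9698 → 4.9698 [wait]  ⇒ S*(2)=127.9300
t_1: node(1,0) S=122.5495 payoff=19.6105 vs cont=19.4173 → 19.6105 [stop]  node(1,1) S=133.5467 payoff=8.6133 vs cont=9.5598 → 9.5598 [wait]  ⇒ S*(1)=122.5495
t_0: node(0,0) S=127.9300 payoff=14.2300 vs cont=14.5248 → 14.5248 [wait]  ⇒ S*(0)=-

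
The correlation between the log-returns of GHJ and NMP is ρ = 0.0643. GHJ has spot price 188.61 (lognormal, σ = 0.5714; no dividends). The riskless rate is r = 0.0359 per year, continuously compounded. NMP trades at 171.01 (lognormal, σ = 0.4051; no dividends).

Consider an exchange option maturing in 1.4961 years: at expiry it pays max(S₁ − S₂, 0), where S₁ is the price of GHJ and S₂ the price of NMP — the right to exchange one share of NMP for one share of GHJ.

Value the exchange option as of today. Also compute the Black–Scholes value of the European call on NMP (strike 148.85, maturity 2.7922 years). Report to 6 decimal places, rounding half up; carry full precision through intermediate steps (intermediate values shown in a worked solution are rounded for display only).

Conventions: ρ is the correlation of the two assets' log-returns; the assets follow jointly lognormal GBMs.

σ_eff = √(σ₁² + σ₂² − 2ρσ₁σ₂) = √(0.5714² + 0.4051² − 2·0.0643·0.5714·0.4051) = 0.678849
d₁ = (ln(S₁/S₂) + (q₂ − q₁ + σ_eff²/2)T) / (σ_eff√T) = (ln(188.61/171.01) + (0.0 − 0.0 + 0.230418)·1.4961) / 0.830336 = 0.533143
d₂ = d₁ − σ_eff√T = 0.533143 − 0.830336 = -0.297192
N(d₁) = 0.703033,  N(d₂) = 0.383160
V = S₁·e^{−q₁T}·N(d₁) − S₂·e^{−q₂T}·N(d₂) = 132.599027 − 65.524171 = 67.074856
[vanilla: NMP call K=148.85]
σ√T = 0.4051·√2.7922 = 0.676917
d₁ = (ln(S/K) + (r+σ²/2)T) / (σ√T) = (ln(171.01/148.85) + (0.0359+0.4051²/2)·2.7922) / 0.676917 = (0.138783 + 0.329348) / 0.676917 = 0.691564
d₂ = d₁ − σ√T = 0.691564 − 0.676917 = 0.014647
e^{−rT} = 0.904620
N(d₁) = 0.755394,  N(d₂) = 0.505843
price = S·N(d₁) − K·e^{−rT}·N(d₂) = 129.179983 − 68.113133 = 61.066850

exchange price = 67.074856
price(NMP call K=148.85) = 61.066850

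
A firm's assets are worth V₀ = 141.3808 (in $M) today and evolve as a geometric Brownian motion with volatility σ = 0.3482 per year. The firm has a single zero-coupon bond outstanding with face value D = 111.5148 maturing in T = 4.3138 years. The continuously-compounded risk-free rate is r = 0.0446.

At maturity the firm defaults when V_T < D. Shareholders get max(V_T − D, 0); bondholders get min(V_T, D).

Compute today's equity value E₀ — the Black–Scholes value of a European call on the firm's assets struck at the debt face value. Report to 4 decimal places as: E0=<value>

With assets at 141.3808 and a single debt payment of 111.5148 at 4.3138 years:
d₁ = [ln(V₀/D) + (r + σ²/2)T] / (σ√T)
   = [ln(141.3808/111.5148) + (0.0446 + 0.5·0.3482²)·4.3138] / (0.3482·√4.3138)
   = [0.237300 + 0.453905] / 0.723201 = 0.955758
d₂ = d₁ − σ√T = 0.955758 − 0.723201 = 0.232557
N(d₁) = 0.830403,  N(d₂) = 0.591947,  e^(−rT) = 0.824981
E₀ = V₀·N(d₁) − D·e^(−rT)·N(d₂)
   = 141.3808·0.830403 − 111.5148·0.824981·0.591947 = 62.945295

E0=62.9453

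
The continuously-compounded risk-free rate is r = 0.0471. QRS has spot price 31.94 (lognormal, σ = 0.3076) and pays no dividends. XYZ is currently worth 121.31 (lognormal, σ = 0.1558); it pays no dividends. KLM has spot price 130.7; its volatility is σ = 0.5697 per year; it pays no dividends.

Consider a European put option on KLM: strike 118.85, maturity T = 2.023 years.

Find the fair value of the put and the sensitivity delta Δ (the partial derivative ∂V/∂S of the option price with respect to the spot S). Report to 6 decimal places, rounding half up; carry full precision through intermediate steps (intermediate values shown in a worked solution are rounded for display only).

σ√T = 0.5697·√2.023 = 0.810297
d₁ = (ln(S/K) + (r+σ²/2)T) / (σ√T) = (ln(130.7/118.85) + (0.0471+0.5697²/2)·2.023) / 0.810297 = (0.095042 + 0.423574) / 0.810297 = 0.640032
d₂ = d₁ − σ√T = 0.640032 − 0.810297 = -0.170264
e^{−rT} = 0.909115
N(−d₁) = 0.261076,  N(−d₂) = 0.567599
Put price V = K·e^{−rT}·N(−d₂) − S·N(−d₁) = 61.328133 − 34.122604 = 27.205529
Δ = −N(−d₁) = -0.261076

price = 27.205529
Δ = -0.261076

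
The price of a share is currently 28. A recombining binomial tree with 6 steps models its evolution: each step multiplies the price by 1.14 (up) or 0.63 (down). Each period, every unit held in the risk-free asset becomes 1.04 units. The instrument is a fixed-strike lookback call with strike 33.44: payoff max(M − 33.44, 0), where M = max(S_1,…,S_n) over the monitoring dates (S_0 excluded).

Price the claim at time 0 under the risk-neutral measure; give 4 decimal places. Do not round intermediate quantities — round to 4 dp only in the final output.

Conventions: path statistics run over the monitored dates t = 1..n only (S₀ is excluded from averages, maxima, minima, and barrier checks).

price = 8.9370

No-arbitrage gives p* = (R−d)/(u−d) = 0.8039: enumerate every path, weight its payoff by its p*-probability, and discount by R^6.
Enumerate all 2^6 = 64 price paths (U = up ×1.14, D = down ×0.63); each path with k up-moves has probability p*^k·(1−p*)^(6−k).
DDDDDD: M=17.6400, payoff=0.0000, prob=0.000057
UDDDDD: M=31.9200, payoff=0.0000, prob=0.000233
DUDDDD: M=20.1096, payoff=0.0000, prob=0.000233
UUDDDD: M=36.3888, payoff=2.9488, prob=0.000955
DDUDDD: M=17.6400, payoff=0.0000, prob=0.000233
UDUDDD: M=31.9200, payoff=0.0000, prob=0.000955
DUUDDD: M=22.9249, payoff=0.0000, prob=0.000955
UUUDDD: M=41.4832, payoff=8.0432, prob=0.003917
DDDUDD: M=17.6400, payoff=0.0000, prob=0.000233
UDDUDD: M=31.9200, payoff=0.0000, prob=0.000955
DUDUDD: M=20.1096, payoff=0.0000, prob=0.000955
UUDUDD: M=36.3888, payoff=2.9488, prob=0.003917
DDUUDD: M=17.6400, payoff=0.0000, prob=0.000955
UDUUDD: M=31.9200, payoff=0.0000, prob=0.003917
DUUUDD: M=26.1344, payoff=0.0000, prob=0.003917
UUUUDD: M=47.2909, payoff=13.8509, prob=0.016059
DDDDUD: M=17.6400, payoff=0.0000, prob=0.000233
UDDDUD: M=31.9200, payoff=0.0000, prob=0.000955
DUDDUD: M=20.1096, payoff=0.0000, prob=0.000955
UUDDUD: M=36.3888, payoff=2.9488, prob=0.003917
DDUDUD: M=17.6400, payoff=0.0000, prob=0.000955
UDUDUD: M=31.9200, payoff=0.0000, prob=0.003917
DUUDUD: M=22.9249, payoff=0.0000, prob=0.003917
UUUDUD: M=41.4832, payoff=8.0432, prob=0.016059
DDDUUD: M=17.6400, payoff=0.0000, prob=0.000955
UDDUUD: M=31.9200, payoff=0.0000, prob=0.003917
DUDUUD: M=20.1096, payoff=0.0000, prob=0.003917
UUDUUD: M=36.3888, payoff=2.9488, prob=0.016059
DDUUUD: M=17.6400, payoff=0.0000, prob=0.003917
UDUUUD: M=31.9200, payoff=0.0000, prob=0.016059
DUUUUD: M=29.7933, payoff=0.0000, prob=0.016059
UUUUUD: M=53.9116, payoff=20.4716, prob=0.065841
DDDDDU: M=17.6400, payoff=0.0000, prob=0.000233
UDDDDU: M=31.9200, payoff=0.0000, prob=0.000955
DUDDDU: M=20.1096, payoff=0.0000, prob=0.000955
UUDDDU: M=36.3888, payoff=2.9488, prob=0.003917
DDUDDU: M=17.6400, payoff=0.0000, prob=0.000955
UDUDDU: M=31.9200, payoff=0.0000, prob=0.003917
DUUDDU: M=22.9249, payoff=0.0000, prob=0.003917
UUUDDU: M=41.4832, payoff=8.0432, prob=0.016059
DDDUDU: M=17.6400, payoff=0.0000, prob=0.000955
UDDUDU: M=31.9200, payoff=0.0000, prob=0.003917
DUDUDU: M=20.1096, payoff=0.0000, prob=0.003917
UUDUDU: M=36.3888, payoff=2.9488, prob=0.016059
DDUUDU: M=17.6400, payoff=0.0000, prob=0.003917
UDUUDU: M=31.9200, payoff=0.0000, prob=0.016059
DUUUDU: M=26.1344, payoff=0.0000, prob=0.016059
UUUUDU: M=47.2909, payoff=13.8509, prob=0.065841
DDDDUU: M=17.6400, payoff=0.0000, prob=0.000955
UDDDUU: M=31.9200, payoff=0.0000, prob=0.003917
DUDDUU: M=20.1096, payoff=0.0000, prob=0.003917
UUDDUU: M=36.3888, payoff=2.9488, prob=0.016059
DDUDUU: M=17.6400, payoff=0.0000, prob=0.003917
UDUDUU: M=31.9200, payoff=0.0000, prob=0.016059
DUUDUU: M=22.9249, payoff=0.0000, prob=0.016059
UUUDUU: M=41.4832, payoff=8.0432, prob=0.065841
DDDUUU: M=17.6400, payoff=0.0000, prob=0.003917
UDDUUU: M=31.9200, payoff=0.0000, prob=0.016059
DUDUUU: M=20.1096, payoff=0.0000, prob=0.016059
UUDUUU: M=36.3888, payoff=2.9488, prob=0.065841
DDUUUU: M=18.7698, payoff=0.0000, prob=0.016059
UDUUUU: M=33.9643, payoff=0.5243, prob=0.065841
DUUUUU: M=33.9643, payoff=0.5243, prob=0.065841
UUUUUU: M=61.4592, payoff=28.0192, prob=0.269949
Price = Σ prob·payoff / R^6 = 11.308172 / 1.265319 = 8.9370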